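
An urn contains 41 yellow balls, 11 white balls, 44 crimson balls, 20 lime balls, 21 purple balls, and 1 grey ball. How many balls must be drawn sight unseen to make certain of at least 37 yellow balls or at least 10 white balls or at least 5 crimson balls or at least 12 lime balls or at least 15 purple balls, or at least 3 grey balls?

76

The worst case stops just short of every target: 36 yellow, 9 white, 4 crimson, 11 lime, 14 purple, all 1 grey — 36 + 9 + 4 + 11 + 14 + 1 = 75 balls.
One more ball must push some color to its target, so 75 + 1 = 76.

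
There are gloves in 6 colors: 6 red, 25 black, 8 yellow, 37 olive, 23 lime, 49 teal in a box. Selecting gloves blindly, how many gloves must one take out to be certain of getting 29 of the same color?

119

In the worst case we take at most 28 of each color, but all 6 red, all 25 black, all 8 yellow, and all 23 lime (fewer than 28), giving 6 + 25 + 8 + 28 + 23 + 28 = 118.
One more glove then forces some color to 29, so 118 + 1 = 119.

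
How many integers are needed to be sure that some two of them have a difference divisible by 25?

26

Use the pigeonhole principle on residue classes: two integers differ by a multiple of 25 exactly when they share a remainder mod 25.
There are 25 residue classes mod 25, so 25 integers can all lie in distinct classes.
One more integer must repeat a residue, giving a difference divisible by 25. So n = 25 + 1 = 26.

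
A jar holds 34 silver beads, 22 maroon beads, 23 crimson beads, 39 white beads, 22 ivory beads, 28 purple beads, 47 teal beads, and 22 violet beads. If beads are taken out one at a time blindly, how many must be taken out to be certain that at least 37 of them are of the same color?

Treat the 8 colors as pigeonholes.
In the worst case we take at most 36 of each color, but all 34 silver, all 22 maroon, all 23 crimson, all 22 ivory, all 28 purple, and all 22 violet (fewer than 36), giving 34 + 22 + 23 + 36 + 22 + 28 + 36 + 22 = 223.
One more bead then forces some color to 37, so 223 + 1 = 224.

224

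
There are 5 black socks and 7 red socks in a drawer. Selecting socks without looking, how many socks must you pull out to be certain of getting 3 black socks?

To avoid black socks as long as possible, exhaust the other 1 color first.
The worst case draws every non-black sock first: 7.
The next 3 draws are then forced to be black, giving 7 + 3 = 10.

10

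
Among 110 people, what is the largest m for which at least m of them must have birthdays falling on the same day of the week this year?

16

There are 7 days of the week, which serve as the pigeonholes.
If each of the 7 days of the week held at most 15, the total would be at most 7 × 15 = 105 < 110, a contradiction.
So at least one holds ⌈110/7⌉ = 16.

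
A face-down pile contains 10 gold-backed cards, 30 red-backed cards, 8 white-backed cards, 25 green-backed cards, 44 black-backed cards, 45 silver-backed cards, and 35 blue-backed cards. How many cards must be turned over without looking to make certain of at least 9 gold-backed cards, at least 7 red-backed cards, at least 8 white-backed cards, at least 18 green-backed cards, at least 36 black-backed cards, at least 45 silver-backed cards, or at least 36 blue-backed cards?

The worst case stops just short of every target: 8 gold-backed, 6 red-backed, 7 white-backed, 17 green-backed, 35 black-backed, 44 silver-backed, 35 blue-backed — 8 + 6 + 7 + 17 + 35 + 44 + 35 = 152 cards.
One more card must push some back color to its target, so 152 + 1 = 153.

153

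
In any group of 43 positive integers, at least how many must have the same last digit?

If each of the 10 possible last digits held at most 4, the total would be at most 10 × 4 = 40 < 43, a contradiction.
So at least one holds ⌈43/10⌉ = 5.

5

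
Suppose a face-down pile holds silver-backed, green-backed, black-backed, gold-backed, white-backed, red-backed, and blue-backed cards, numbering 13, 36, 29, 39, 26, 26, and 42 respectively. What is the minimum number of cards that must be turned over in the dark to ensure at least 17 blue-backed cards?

The worst case draws every non-blue-backed card first: 13 + 36 + 29 + 39 + 26 + 26 = 169.
The next 17 draws are then forced to be blue-backed, giving 169 + 17 = 186.

186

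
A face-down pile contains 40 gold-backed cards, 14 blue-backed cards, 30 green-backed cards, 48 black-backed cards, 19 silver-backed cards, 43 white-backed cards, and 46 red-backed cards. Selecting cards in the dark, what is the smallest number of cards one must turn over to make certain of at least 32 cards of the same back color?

In the worst case we take at most 31 of each back color, but all 14 blue-backed, all 30 green-backed, and all 19 silver-backed (fewer than 31), giving 31 + 14 + 30 + 31 + 19 + 31 + 31 = 187.
One more card then forces some back color to 32, so 187 + 1 = 188.

188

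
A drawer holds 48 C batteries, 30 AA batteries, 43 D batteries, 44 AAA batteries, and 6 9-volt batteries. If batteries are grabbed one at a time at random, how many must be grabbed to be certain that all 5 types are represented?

The hardest type to obtain is 9-volt: we could draw every other battery first — 171 − 6 = 165 batteries — without a single 9-volt one.
The next draw must be 9-volt, so 165 + 1 = 166.

166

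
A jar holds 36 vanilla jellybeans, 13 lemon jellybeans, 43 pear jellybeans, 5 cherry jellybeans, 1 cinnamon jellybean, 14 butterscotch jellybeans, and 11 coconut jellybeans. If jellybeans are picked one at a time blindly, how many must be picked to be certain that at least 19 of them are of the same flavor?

81

In the worst case we take at most 18 of each flavor, but all 13 lemon, all 5 cherry, all 1 cinnamon, all 14 butterscotch, and all 11 coconut (fewer than 18), giving 18 + 13 + 18 + 5 + 1 + 14 + 11 = 80.
One more jellybean then forces some flavor to 19, so 80 + 1 = 81.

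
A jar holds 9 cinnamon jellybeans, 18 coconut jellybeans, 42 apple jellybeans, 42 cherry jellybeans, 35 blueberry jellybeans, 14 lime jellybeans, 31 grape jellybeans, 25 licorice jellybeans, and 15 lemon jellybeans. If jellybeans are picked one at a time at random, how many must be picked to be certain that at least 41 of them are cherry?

230

To avoid cherry jellybeans as long as possible, exhaust the other 8 flavors first.
The worst case draws every non-cherry jellybean first: 9 + 18 + 42 + 35 + 14 + 31 + 25 + 15 = 189.
The next 41 draws are then forced to be cherry, giving 189 + 41 = 230.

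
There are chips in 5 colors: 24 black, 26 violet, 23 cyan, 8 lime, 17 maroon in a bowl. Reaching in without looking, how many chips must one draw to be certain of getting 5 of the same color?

21

The worst case takes 4 chips of each color without reaching 5 of any: 5 × 4 = 20.
The next chip must bring some color to 5, so 20 + 1 = 21.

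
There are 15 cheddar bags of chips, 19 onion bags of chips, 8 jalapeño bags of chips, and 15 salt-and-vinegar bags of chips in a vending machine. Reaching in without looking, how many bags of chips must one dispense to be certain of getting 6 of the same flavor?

The worst case takes 5 bags of chips of each flavor without reaching 6 of any: 4 × 5 = 20.
The next bag of chips must bring some flavor to 6, so 20 + 1 = 21.

21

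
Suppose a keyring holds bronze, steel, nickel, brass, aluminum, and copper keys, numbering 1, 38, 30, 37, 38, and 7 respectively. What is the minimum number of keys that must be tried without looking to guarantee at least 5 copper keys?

149

The worst case draws every non-copper key first: 1 + 38 + 30 + 37 + 38 = 144.
The next 5 draws are then forced to be copper, giving 144 + 5 = 149.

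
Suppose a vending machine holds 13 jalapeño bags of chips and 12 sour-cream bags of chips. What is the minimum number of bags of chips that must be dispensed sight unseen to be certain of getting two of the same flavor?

Treat the 2 flavors as pigeonholes.
The worst case takes 1 bag of chips of each flavor without reaching 2 of any: 2 × 1 = 2.
The next bag of chips must bring some flavor to 2, so 2 + 1 = 3.

3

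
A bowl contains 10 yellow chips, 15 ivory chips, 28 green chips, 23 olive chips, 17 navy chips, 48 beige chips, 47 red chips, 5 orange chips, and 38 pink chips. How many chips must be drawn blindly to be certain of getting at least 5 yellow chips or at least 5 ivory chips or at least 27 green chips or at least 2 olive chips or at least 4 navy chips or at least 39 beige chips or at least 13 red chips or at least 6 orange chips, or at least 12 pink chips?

105

The worst case stops just short of every target: 4 yellow, 4 ivory, 26 green, 1 olive, 3 navy, 38 beige, 12 red, 5 orange, 11 pink — 4 + 4 + 26 + 1 + 3 + 38 + 12 + 5 + 11 = 104 chips.
One more chip must push some color to its target, so 104 + 1 = 105.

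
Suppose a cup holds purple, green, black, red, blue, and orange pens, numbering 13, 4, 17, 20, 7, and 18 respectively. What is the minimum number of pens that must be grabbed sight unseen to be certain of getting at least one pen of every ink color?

The hardest ink color to obtain is green: we could draw every other pen first — 79 − 4 = 75 pens — without a single green one.
The next draw must be green, so 75 + 1 = 76.

76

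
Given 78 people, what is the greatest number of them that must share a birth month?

7

If each of the 12 months of the year held at most 6, the total would be at most 12 × 6 = 72 < 78, a contradiction.
So at least one holds ⌈78/12⌉ = 7.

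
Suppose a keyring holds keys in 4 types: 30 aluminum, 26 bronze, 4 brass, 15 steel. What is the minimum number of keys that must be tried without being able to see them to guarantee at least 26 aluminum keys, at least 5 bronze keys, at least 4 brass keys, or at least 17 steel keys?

48

The worst case stops just short of every target: 25 aluminum, 4 bronze, 3 brass, all 15 steel — 25 + 4 + 3 + 15 = 47 keys.
One more key must push some type to its target, so 47 + 1 = 48.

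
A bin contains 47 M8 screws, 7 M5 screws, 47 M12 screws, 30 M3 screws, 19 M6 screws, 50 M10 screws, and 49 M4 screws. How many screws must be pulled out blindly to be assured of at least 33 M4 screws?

233

To avoid M4 screws as long as possible, exhaust the other 6 sizes first.
The worst case draws every non-M4 screw first: 47 + 7 + 47 + 30 + 19 + 50 = 200.
The next 33 draws are then forced to be M4, giving 200 + 33 = 233.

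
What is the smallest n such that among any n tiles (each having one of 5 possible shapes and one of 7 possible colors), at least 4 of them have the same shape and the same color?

106

There are 5 × 7 = 35 (shape, color) combinations acting as pigeonholes.
With 35 × 3 = 105 tiles we could place exactly 3 in each, with no (shape, color) pair reaching 4.
One more forces some (shape, color) pair to hold 4, so 105 + 1 = 106.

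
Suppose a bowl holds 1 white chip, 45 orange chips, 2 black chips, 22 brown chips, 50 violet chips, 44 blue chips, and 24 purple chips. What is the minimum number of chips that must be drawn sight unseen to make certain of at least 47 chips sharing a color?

185

Treat the 7 colors as pigeonholes.
In the worst case we take at most 46 of each color, but all 1 white, all 45 orange, all 2 black, all 22 brown, all 44 blue, and all 24 purple (fewer than 46), giving 1 + 45 + 2 + 22 + 46 + 44 + 24 = 184.
One more chip then forces some color to 47, so 184 + 1 = 185.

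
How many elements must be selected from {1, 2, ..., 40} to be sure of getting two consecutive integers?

21

Partition {1, …, 40} into 20 pairs: {1,2}, {3,4}, …, {39,40}.
Choosing 20 integers — say the 20 even numbers 2, 4, …, 40 — takes one from each pair and avoids the property.
Choosing 21 forces two into the same pair by pigeonhole, and those are consecutive. So 21.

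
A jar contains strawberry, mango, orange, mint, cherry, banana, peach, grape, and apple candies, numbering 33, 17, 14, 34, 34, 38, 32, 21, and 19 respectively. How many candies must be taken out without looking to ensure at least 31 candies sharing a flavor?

Treat the 9 flavors as pigeonholes.
In the worst case we take at most 30 of each flavor, but all 17 mango, all 14 orange, all 21 grape, and all 19 apple (fewer than 30), giving 30 + 17 + 14 + 30 + 30 + 30 + 30 + 21 + 19 = 221.
One more candy then forces some flavor to 31, so 221 + 1 = 222.

222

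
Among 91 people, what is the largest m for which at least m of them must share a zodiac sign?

There are 12 zodiac signs, which serve as the pigeonholes.
If each of the 12 zodiac signs held at most 7, the total would be at most 12 × 7 = 84 < 91, a contradiction.
So at least one holds ⌈91/12⌉ = 8.

8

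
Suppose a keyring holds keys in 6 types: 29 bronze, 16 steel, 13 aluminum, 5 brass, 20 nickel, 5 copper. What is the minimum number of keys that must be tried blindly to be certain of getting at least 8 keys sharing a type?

In the worst case we take at most 7 of each type, but all 5 brass and all 5 copper (fewer than 7), giving 7 + 7 + 7 + 5 + 7 + 5 = 38.
One more key then forces some type to 8, so 38 + 1 = 39.

39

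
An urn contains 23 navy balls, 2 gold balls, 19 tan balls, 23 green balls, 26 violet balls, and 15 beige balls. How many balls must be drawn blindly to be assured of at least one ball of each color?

The hardest color to obtain is gold: we could draw every other ball first — 108 − 2 = 106 balls — without a single gold one.
The next draw must be gold, so 106 + 1 = 107.

107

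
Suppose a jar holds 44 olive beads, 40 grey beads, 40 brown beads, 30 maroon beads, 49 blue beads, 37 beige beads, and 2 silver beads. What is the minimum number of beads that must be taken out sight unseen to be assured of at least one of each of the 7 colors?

The hardest color to obtain is silver: we could draw every other bead first — 242 − 2 = 240 beads — without a single silver one.
The next draw must be silver, so 240 + 1 = 241.

241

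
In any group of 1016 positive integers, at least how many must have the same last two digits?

There are 100 possible two-digit endings, which serve as the pigeonholes.
If each of the 100 possible two-digit endings held at most 10, the total would be at most 100 × 10 = 1000 < 1016, a contradiction.
So at least one holds ⌈1016/100⌉ = 11.

11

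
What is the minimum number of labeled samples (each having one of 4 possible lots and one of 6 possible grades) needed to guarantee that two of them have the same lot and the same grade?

There are 4 × 6 = 24 (lot, grade) combinations acting as pigeonholes.
With 24 labeled samples we could place one in each, avoiding any repeat.
One more forces some (lot, grade) pair to hold 2, so 24 + 1 = 25.

25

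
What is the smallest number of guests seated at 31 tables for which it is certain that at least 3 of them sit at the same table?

There are 31 tables acting as pigeonholes.
With 31 × 2 = 62 guests we could place exactly 2 in each, with no class reaching 3.
One more forces some class to hold 3, so 62 + 1 = 63.

63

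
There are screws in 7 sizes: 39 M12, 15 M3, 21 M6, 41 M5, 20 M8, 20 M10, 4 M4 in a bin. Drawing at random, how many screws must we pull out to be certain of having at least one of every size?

The hardest size to obtain is M4: we could draw every other screw first — 160 − 4 = 156 screws — without a single M4 one.
The next draw must be M4, so 156 + 1 = 157.

157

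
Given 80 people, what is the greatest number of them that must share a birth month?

The 80 people fall into 12 months of the year.
If each of the 12 months of the year held at most 6, the total would be at most 12 × 6 = 72 < 80, a contradiction.
So at least one holds ⌈80/12⌉ = 7.

7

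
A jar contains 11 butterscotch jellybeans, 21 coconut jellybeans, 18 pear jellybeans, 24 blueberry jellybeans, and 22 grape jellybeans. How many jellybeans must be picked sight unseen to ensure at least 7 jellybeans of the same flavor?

The worst case takes 6 jellybeans of each flavor without reaching 7 of any: 5 × 6 = 30.
The next jellybean must bring some flavor to 7, so 30 + 1 = 31.

31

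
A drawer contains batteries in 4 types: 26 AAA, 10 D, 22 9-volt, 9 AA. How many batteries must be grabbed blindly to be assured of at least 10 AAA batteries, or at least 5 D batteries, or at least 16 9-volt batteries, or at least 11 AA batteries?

The worst case stops just short of every target: 9 AAA, 4 D, 15 9-volt, all 9 AA — 9 + 4 + 15 + 9 = 37 batteries.
One more battery must push some type to its target, so 37 + 1 = 38.

38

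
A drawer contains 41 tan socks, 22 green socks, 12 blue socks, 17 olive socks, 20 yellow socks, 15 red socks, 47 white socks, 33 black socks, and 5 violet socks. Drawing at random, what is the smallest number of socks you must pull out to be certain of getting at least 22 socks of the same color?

154

In the worst case we take at most 21 of each color, but all 12 blue, all 17 olive, all 20 yellow, all 15 red, and all 5 violet (fewer than 21), giving 21 + 21 + 12 + 17 + 20 + 15 + 21 + 21 + 5 = 153.
One more sock then forces some color to 22, so 153 + 1 = 154.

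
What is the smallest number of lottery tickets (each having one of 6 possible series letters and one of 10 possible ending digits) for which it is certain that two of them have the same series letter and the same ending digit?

There are 6 × 10 = 60 (series letter, ending digit) combinations acting as pigeonholes.
With 60 lottery tickets we could place one in each, avoiding any repeat.
One more forces some (series letter, ending digit) pair to hold 2, so 60 + 1 = 61.

61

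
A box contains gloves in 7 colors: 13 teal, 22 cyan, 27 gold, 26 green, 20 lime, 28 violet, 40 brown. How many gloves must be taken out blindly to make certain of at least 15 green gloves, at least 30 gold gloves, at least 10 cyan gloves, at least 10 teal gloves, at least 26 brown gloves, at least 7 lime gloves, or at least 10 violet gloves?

100

The worst case stops just short of every target: 9 teal, 9 cyan, all 27 gold, 14 green, 6 lime, 9 violet, 25 brown — 9 + 9 + 27 + 14 + 6 + 9 + 25 = 99 gloves.
One more glove must push some color to its target, so 99 + 1 = 100.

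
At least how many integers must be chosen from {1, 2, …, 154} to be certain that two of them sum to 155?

78

Partition {1, …, 154} into 77 pairs: {1,154}, {2,153}, …, {77,78}.
Choosing 77 integers — say the integers 1 through 77 — takes one from each pair and avoids the property.
Choosing 78 forces two into the same pair by pigeonhole, and those sum to 155. So 78.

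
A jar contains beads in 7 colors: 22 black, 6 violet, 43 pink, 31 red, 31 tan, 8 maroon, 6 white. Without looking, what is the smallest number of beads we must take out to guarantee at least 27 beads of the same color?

Treat the 7 colors as pigeonholes.
In the worst case we take at most 26 of each color, but all 22 black, all 6 violet, all 8 maroon, and all 6 white (fewer than 26), giving 22 + 6 + 26 + 26 + 26 + 8 + 6 = 120.
One more bead then forces some color to 27, so 120 + 1 = 121.

121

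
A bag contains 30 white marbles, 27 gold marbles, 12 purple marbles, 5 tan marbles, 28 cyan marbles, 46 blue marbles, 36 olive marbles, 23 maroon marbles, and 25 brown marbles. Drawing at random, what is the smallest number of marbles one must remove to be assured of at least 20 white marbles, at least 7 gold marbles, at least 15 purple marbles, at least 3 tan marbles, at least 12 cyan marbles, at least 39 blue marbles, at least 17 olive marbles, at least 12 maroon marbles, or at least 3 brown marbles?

118

The worst case stops just short of every target: 19 white, 6 gold, all 12 purple, 2 tan, 11 cyan, 38 blue, 16 olive, 11 maroon, 2 brown — 19 + 6 + 12 + 2 + 11 + 38 + 16 + 11 + 2 = 117 marbles.
One more marble must push some color to its target, so 117 + 1 = 118.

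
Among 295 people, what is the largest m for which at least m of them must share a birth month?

25

The 295 people fall into 12 months of the year.
If each of the 12 months of the year held at most 24, the total would be at most 12 × 24 = 288 < 295, a contradiction.
So at least one holds ⌈295/12⌉ = 25.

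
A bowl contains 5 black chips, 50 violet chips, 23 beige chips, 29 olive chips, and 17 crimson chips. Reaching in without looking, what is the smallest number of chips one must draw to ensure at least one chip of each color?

The hardest color to obtain is black: we could draw every other chip first — 124 − 5 = 119 chips — without a single black one.
The next draw must be black, so 119 + 1 = 120.

120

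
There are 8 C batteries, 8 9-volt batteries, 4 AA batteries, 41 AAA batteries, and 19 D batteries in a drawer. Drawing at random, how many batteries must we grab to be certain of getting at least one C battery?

73

The worst case draws every non-C battery first: 8 + 4 + 41 + 19 = 72.
The next draw is then forced to be C, giving 72 + 1 = 73.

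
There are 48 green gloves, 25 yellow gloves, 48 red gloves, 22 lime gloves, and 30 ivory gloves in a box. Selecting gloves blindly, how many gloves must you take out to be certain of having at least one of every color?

152

The hardest color to obtain is lime: we could draw every other glove first — 173 − 22 = 151 gloves — without a single lime one.
The next draw must be lime, so 151 + 1 = 152.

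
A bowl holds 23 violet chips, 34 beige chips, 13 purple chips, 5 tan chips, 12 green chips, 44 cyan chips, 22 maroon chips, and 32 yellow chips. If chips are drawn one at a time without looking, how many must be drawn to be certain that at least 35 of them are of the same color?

Treat the 8 colors as pigeonholes.
In the worst case we take at most 34 of each color, but all 23 violet, all 13 purple, all 5 tan, all 12 green, all 22 maroon, and all 32 yellow (fewer than 34), giving 23 + 34 + 13 + 5 + 12 + 34 + 22 + 32 = 175.
One more chip then forces some color to 35, so 175 + 1 = 176.

176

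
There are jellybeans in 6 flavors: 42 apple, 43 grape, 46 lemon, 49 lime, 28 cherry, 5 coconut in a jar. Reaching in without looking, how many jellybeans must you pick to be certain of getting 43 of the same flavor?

In the worst case we take at most 42 of each flavor, but all 28 cherry and all 5 coconut (fewer than 42), giving 42 + 42 + 42 + 42 + 28 + 5 = 201.
One more jellybean then forces some flavor to 43, so 201 + 1 = 202.

202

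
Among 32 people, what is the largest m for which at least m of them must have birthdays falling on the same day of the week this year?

5

There are 7 days of the week, which serve as the pigeonholes.
If each of the 7 days of the week held at most 4, the total would be at most 7 × 4 = 28 < 32, a contradiction.
So at least one holds ⌈32/7⌉ = 5.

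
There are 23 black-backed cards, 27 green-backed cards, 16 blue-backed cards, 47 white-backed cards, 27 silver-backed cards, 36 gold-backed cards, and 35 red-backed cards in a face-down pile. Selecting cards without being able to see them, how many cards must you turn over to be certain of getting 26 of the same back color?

165

Treat the 7 back colors as pigeonholes.
In the worst case we take at most 25 of each back color, but all 23 black-backed and all 16 blue-backed (fewer than 25), giving 23 + 25 + 16 + 25 + 25 + 25 + 25 = 164.
One more card then forces some back color to 26, so 164 + 1 = 165.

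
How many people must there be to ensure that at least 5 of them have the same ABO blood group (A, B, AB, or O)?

There are 4 ABO blood groups acting as pigeonholes.
With 4 × 4 = 16 people we could place exactly 4 in each, with no class reaching 5.
One more forces some class to hold 5, so 16 + 1 = 17.

17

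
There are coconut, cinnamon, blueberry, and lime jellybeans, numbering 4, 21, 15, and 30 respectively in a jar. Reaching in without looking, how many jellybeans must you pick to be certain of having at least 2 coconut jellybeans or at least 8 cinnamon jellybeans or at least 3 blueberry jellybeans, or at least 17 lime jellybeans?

Each of the 4 flavors has its own threshold; avoid all of them simultaneously.
The worst case stops just short of every target: 1 coconut, 7 cinnamon, 2 blueberry, 16 lime — 1 + 7 + 2 + 16 = 26 jellybeans.
One more jellybean must push some flavor to its target, so 26 + 1 = 27.

27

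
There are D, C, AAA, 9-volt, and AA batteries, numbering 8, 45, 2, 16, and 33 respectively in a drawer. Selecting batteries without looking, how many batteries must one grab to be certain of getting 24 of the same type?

73

Treat the 5 types as pigeonholes.
In the worst case we take at most 23 of each type, but all 8 D, all 2 AAA, and all 16 9-volt (fewer than 23), giving 8 + 23 + 2 + 16 + 23 = 72.
One more battery then forces some type to 24, so 72 + 1 = 73.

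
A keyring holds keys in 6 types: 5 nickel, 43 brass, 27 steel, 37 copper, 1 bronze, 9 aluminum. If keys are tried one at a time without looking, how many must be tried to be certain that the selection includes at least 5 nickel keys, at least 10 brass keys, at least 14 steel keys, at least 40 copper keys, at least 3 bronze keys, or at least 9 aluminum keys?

The worst case stops just short of every target: 4 nickel, 9 brass, 13 steel, all 37 copper, all 1 bronze, 8 aluminum — 4 + 9 + 13 + 37 + 1 + 8 = 72 keys.
One more key must push some type to its target, so 72 + 1 = 73.

73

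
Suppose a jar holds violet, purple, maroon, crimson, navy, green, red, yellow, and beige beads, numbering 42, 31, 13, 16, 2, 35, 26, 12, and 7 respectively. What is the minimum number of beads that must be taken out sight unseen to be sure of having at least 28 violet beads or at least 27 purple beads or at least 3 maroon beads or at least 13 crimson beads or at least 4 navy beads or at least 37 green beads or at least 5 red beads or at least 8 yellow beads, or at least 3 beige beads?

118

The worst case stops just short of every target: 27 violet, 26 purple, 2 maroon, 12 crimson, all 2 navy, all 35 green, 4 red, 7 yellow, 2 beige — 27 + 26 + 2 + 12 + 2 + 35 + 4 + 7 + 2 = 117 beads.
One more bead must push some color to its target, so 117 + 1 = 118.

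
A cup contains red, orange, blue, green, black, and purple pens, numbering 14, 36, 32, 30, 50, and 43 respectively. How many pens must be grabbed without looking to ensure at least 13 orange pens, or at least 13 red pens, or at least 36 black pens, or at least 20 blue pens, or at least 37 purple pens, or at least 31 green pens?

Each of the 6 ink colors has its own threshold; avoid all of them simultaneously.
The worst case stops just short of every target: 12 red, 12 orange, 19 blue, 30 green, 35 black, 36 purple — 12 + 12 + 19 + 30 + 35 + 36 = 144 pens.
One more pen must push some ink color to its target, so 144 + 1 = 145.

145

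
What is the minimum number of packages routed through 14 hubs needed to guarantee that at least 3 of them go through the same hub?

There are 14 hubs acting as pigeonholes.
With 14 × 2 = 28 packages we could place exactly 2 in each, with no class reaching 3.
One more forces some class to hold 3, so 28 + 1 = 29.

29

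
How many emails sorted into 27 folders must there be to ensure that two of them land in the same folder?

There are 27 folders acting as pigeonholes.
With 27 emails we could place one in each, avoiding any repeat.
One more forces some class to hold 2, so 27 + 1 = 28.

28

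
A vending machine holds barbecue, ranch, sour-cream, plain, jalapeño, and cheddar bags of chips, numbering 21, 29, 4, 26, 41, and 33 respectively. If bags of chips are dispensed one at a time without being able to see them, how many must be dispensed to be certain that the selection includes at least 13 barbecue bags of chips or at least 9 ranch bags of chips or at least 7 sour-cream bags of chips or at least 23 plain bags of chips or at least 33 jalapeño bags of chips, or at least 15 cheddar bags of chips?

The worst case stops just short of every target: 12 barbecue, 8 ranch, all 4 sour-cream, 22 plain, 32 jalapeño, 14 cheddar — 12 + 8 + 4 + 22 + 32 + 14 = 92 bags of chips.
One more bag of chips must push some flavor to its target, so 92 + 1 = 93.

93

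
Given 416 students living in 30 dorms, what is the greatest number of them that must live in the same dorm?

The 416 students fall into 30 dorms.
If each of the 30 dorms held at most 13, the total would be at most 30 × 13 = 390 < 416, a contradiction.
So at least one holds ⌈416/30⌉ = 14.

14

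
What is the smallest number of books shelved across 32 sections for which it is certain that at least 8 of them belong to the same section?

225

There are 32 sections acting as pigeonholes.
With 32 × 7 = 224 books we could place exactly 7 in each, with no class reaching 8.
One more forces some class to hold 8, so 224 + 1 = 225.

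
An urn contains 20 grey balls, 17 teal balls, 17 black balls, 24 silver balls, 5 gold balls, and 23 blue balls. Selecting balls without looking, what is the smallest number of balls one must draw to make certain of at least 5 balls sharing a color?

The worst case takes 4 balls of each color without reaching 5 of any: 6 × 4 = 24.
The next ball must bring some color to 5, so 24 + 1 = 25.

25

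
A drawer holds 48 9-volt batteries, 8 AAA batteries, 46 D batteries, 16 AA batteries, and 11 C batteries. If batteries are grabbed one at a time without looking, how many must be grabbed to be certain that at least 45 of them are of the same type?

124

Treat the 5 types as pigeonholes.
In the worst case we take at most 44 of each type, but all 8 AAA, all 16 AA, and all 11 C (fewer than 44), giving 44 + 8 + 44 + 16 + 11 = 123.
One more battery then forces some type to 45, so 123 + 1 = 124.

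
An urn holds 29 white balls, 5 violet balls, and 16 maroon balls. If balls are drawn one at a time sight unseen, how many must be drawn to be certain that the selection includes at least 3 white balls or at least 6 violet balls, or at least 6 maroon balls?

13

Each of the 3 colors has its own threshold; avoid all of them simultaneously.
The worst case stops just short of every target: 2 white, 5 violet, 5 maroon — 2 + 5 + 5 = 12 balls.
One more ball must push some color to its target, so 12 + 1 = 13.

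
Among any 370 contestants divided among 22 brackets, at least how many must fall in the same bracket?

17

The 370 contestants fall into 22 brackets.
If each of the 22 brackets held at most 16, the total would be at most 22 × 16 = 352 < 370, a contradiction.
So at least one holds ⌈370/22⌉ = 17.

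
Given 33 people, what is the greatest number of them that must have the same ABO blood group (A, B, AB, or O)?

9

There are 4 ABO blood groups, which serve as the pigeonholes.
If each of the 4 ABO blood groups held at most 8, the total would be at most 4 × 8 = 32 < 33, a contradiction.
So at least one holds ⌈33/4⌉ = 9.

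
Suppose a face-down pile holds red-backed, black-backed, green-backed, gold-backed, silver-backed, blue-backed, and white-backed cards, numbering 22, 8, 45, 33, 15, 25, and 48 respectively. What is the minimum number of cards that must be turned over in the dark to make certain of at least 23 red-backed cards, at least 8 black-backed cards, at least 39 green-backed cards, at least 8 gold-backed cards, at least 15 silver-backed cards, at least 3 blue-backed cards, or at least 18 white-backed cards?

Each of the 7 back colors has its own threshold; avoid all of them simultaneously.
The worst case stops just short of every target: 22 red-backed, 7 black-backed, 38 green-backed, 7 gold-backed, 14 silver-backed, 2 blue-backed, 17 white-backed — 22 + 7 + 38 + 7 + 14 + 2 + 17 = 107 cards.
One more card must push some back color to its target, so 107 + 1 = 108.

108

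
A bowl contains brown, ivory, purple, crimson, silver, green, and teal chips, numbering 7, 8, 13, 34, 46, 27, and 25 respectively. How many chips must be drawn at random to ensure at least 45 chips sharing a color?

In the worst case we take at most 44 of each color, but all 7 brown, all 8 ivory, all 13 purple, all 34 crimson, all 27 green, and all 25 teal (fewer than 44), giving 7 + 8 + 13 + 34 + 44 + 27 + 25 = 158.
One more chip then forces some color to 45, so 158 + 1 = 159.

159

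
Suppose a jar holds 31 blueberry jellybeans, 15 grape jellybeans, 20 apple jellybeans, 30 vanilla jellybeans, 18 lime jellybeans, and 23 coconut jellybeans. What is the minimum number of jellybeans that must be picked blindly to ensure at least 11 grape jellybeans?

133

The worst case draws every non-grape jellybean first: 31 + 20 + 30 + 18 + 23 = 122.
The next 11 draws are then forced to be grape, giving 122 + 11 = 133.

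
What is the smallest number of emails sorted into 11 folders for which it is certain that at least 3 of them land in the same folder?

There are 11 folders acting as pigeonholes.
With 11 × 2 = 22 emails we could place exactly 2 in each, with no class reaching 3.
One more forces some class to hold 3, so 22 + 1 = 23.

23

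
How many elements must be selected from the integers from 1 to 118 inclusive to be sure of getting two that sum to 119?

60

Partition {1, …, 118} into 59 pairs: {1,118}, {2,117}, …, {59,60}.
Choosing 59 integers — say the integers 1 through 59 — takes one from each pair and avoids the property.
Choosing 60 forces two into the same pair by pigeonhole, and those sum to 119. So 60.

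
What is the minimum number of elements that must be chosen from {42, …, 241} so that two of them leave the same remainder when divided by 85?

86

Group the integers by remainder mod 85; there are 85 residue classes, each nonempty in this range.
Choosing one from each class (85 integers) avoids any shared remainder.
One more choice must repeat a class, so two differ by a multiple of 85. Hence 85 + 1 = 86.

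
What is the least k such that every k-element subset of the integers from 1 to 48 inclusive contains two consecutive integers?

25

Partition {1, …, 48} into 24 pairs: {1,2}, {3,4}, …, {47,48}.
Choosing 24 integers — say the 24 even numbers 2, 4, …, 48 — takes one from each pair and avoids the property.
Choosing 25 forces two into the same pair by pigeonhole, and those are consecutive. So 25.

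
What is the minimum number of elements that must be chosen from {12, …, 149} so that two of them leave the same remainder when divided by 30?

31

Group the integers by remainder mod 30; there are 30 residue classes, each nonempty in this range.
Choosing one from each class (30 integers) avoids any shared remainder.
One more choice must repeat a class, so two differ by a multiple of 30. Hence 30 + 1 = 31.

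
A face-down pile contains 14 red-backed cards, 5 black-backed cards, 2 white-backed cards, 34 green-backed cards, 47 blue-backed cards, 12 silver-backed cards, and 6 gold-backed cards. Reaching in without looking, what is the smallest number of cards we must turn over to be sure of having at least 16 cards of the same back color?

70

Treat the 7 back colors as pigeonholes.
In the worst case we take at most 15 of each back color, but all 14 red-backed, all 5 black-backed, all 2 white-backed, all 12 silver-backed, and all 6 gold-backed (fewer than 15), giving 14 + 5 + 2 + 15 + 15 + 12 + 6 = 69.
One more card then forces some back color to 16, so 69 + 1 = 70.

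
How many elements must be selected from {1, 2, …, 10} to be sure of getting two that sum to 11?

Partition {1, …, 10} into 5 pairs: {1,10}, {2,9}, …, {5,6}.
Choosing 5 integers — say the integers 1 through 5 — takes one from each pair and avoids the property.
Choosing 6 forces two into the same pair by pigeonhole, and those sum to 11. So 6.

6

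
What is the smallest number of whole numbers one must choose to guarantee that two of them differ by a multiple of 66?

Two integers differ by a multiple of 66 exactly when they share a remainder mod 66.
There are 66 residue classes mod 66, so 66 integers can all lie in distinct classes.
One more integer must repeat a residue, giving a difference divisible by 66. So n = 66 + 1 = 67.

67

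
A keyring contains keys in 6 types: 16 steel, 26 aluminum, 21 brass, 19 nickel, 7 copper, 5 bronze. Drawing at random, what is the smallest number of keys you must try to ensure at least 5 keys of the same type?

25

Treat the 6 types as pigeonholes.
The worst case takes 4 keys of each type without reaching 5 of any: 6 × 4 = 24.
The next key must bring some type to 5, so 24 + 1 = 25.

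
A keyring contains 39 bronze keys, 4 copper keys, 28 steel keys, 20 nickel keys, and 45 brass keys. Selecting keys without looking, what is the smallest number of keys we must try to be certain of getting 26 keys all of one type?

In the worst case we take at most 25 of each type, but all 4 copper and all 20 nickel (fewer than 25), giving 25 + 4 + 25 + 20 + 25 = 99.
One more key then forces some type to 26, so 99 + 1 = 100.

100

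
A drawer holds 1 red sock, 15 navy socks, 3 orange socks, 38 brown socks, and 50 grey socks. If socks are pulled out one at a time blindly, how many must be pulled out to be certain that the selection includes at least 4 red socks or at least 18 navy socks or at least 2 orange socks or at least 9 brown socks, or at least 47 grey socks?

72

Each of the 5 colors has its own threshold; avoid all of them simultaneously.
The worst case stops just short of every target: all 1 red, all 15 navy, 1 orange, 8 brown, 46 grey — 1 + 15 + 1 + 8 + 46 = 71 socks.
One more sock must push some color to its target, so 71 + 1 = 72.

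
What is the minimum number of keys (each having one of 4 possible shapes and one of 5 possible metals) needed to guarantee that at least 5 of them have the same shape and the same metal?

81

There are 4 × 5 = 20 (shape, metal) combinations acting as pigeonholes.
With 20 × 4 = 80 keys we could place exactly 4 in each, with no (shape, metal) pair reaching 5.
One more forces some (shape, metal) pair to hold 5, so 80 + 1 = 81.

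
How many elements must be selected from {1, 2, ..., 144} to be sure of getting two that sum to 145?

Partition {1, …, 144} into 72 pairs: {1,144}, {2,143}, …, {72,73}.
Choosing 72 integers — say the integers 1 through 72 — takes one from each pair and avoids the property.
Choosing 73 forces two into the same pair by pigeonhole, and those sum to 145. So 73.

73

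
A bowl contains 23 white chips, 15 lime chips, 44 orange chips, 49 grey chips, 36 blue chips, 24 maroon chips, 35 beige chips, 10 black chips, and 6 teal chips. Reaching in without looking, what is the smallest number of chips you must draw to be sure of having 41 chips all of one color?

In the worst case we take at most 40 of each color, but all 23 white, all 15 lime, all 36 blue, all 24 maroon, all 35 beige, all 10 black, and all 6 teal (fewer than 40), giving 23 + 15 + 40 + 40 + 36 + 24 + 35 + 10 + 6 = 229.
One more chip then forces some color to 41, so 229 + 1 = 230.

230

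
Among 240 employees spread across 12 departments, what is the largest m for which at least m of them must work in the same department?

If each of the 12 departments held at most 19, the total would be at most 12 × 19 = 228 < 240, a contradiction.
So at least one holds ⌈240/12⌉ = 20.

20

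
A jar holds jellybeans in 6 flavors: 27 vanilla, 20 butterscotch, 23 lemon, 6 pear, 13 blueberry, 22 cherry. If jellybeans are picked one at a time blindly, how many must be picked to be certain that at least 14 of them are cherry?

The worst case draws every non-cherry jellybean first: 27 + 20 + 23 + 6 + 13 = 89.
The next 14 draws are then forced to be cherry, giving 89 + 14 = 103.

103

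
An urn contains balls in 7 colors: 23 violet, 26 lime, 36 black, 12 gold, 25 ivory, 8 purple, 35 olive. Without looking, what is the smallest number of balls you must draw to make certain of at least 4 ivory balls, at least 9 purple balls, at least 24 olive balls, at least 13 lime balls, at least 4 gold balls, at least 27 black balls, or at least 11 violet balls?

The worst case stops just short of every target: 10 violet, 12 lime, 26 black, 3 gold, 3 ivory, 8 purple, 23 olive — 10 + 12 + 26 + 3 + 3 + 8 + 23 = 85 balls.
One more ball must push some color to its target, so 85 + 1 = 86.

86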